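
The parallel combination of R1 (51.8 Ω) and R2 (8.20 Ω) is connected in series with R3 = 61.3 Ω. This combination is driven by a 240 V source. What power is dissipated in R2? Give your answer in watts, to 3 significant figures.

First find R_p for the parallel pair, then treat R_p + R3 as a series loop.
R_p = (51.8×8.20)/(51.8+8.20) = 7.079 Ω
R_total = R_p + 61.3 = 7.079 + 61.3 = 68.38 Ω
I = V / R_total = 240 / 68.38 = 3.510 A
Voltage across the parallel pair: V_p = I × R_p = 3.510 × 7.079 = 24.85 V
Use P = V²/R for R2 with V = V_p.
P_R2 = (24.85)² / 8.20 = 75.29 W

75.3 W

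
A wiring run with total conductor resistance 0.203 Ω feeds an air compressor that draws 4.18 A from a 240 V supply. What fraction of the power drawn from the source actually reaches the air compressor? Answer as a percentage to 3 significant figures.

The wiring run carries the full 4.18 A.
P_line = I² R_line = (4.180)² × 0.203 = 3.547 W
P_source = V I = 240 × 4.180 = 1003 W; P_load = 999.7 W
η = P_load / P_source = 999.7 / 1003 = 0.9965

99.6 %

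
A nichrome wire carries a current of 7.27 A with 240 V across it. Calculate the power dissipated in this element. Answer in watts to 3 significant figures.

1740 W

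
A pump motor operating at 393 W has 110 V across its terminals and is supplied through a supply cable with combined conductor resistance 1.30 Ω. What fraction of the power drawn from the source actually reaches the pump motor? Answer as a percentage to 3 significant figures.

I = P / V = 393 / 110 = 3.573 A through the supply cable.
P_line = I² R_line = (3.573)² × 1.30 = 16.59 W
P_source = P_load + P_line = 393.0 + 16.59 = 409.6 W
η = P_load / P_source = 393.0 / 409.6 = 0.9595

95.9 %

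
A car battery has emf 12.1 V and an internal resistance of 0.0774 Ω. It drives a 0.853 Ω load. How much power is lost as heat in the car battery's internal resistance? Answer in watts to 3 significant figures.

13.1 W

The internal resistance carries the same current as the load; P_int = I²r.
I = ε / (r + R) = 12.1 / (0.0774 + 0.853) = 13.01 A
P_int = I² r = (13.01)² × 0.0774 = 13.09 W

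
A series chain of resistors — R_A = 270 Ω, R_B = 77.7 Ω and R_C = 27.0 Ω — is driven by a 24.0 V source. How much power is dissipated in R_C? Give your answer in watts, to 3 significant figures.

Series elements share the same current, so find I first, then use P = I²R.
R_total = 270 + 77.7 + 27.0 = 374.7 Ω
I = V / R_total = 24.0 / 374.7 = 0.06405 A
P_R_C = I² × R_C = (0.06405)² × 27.0 = 0.1108 W

0.111 W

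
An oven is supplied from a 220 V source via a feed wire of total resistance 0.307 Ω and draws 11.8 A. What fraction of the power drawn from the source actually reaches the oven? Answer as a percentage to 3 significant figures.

The feed wire carries the full 11.8 A.
P_line = I² R_line = (11.80)² × 0.307 = 42.75 W
P_source = V I = 220 × 11.80 = 2596 W; P_load = 2553 W
η = P_load / P_source = 2553 / 2596 = 0.9835

98.4 %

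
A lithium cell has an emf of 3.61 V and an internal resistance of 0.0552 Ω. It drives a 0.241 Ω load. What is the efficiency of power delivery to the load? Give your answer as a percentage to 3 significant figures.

η = P_load/(P_load+P_int) = I²R/(I²R+I²r) = R/(R+r) — the I² cancels for series elements.
η = R / (R + r) = 0.241 / (0.241 + 0.0552) = 0.8136

81.4 %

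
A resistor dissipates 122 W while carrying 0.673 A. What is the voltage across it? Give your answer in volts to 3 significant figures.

181 V

Inverting the appropriate power form: V = P / I.
V = 122 / 0.6730 = 181.3 V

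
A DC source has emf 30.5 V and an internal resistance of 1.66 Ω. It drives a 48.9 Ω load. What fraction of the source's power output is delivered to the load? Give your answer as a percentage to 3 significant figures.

Both r and R carry the same current, so the power split is just the resistance split: η = R/(R+r).
η = R / (R + r) = 48.9 / (48.9 + 1.66) = 0.9672

96.7 %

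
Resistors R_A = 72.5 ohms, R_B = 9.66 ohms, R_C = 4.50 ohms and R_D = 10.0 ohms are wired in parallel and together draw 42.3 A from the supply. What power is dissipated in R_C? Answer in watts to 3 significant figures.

2060 W

Parallel branches share V, not I — compute V via R_eq, then use V²/R for the target branch.
1/R_eq = 1/72.5 + 1/9.66 + 1/4.50 + 1/10.0 ⇒ R_eq = 2.275 Ω
V = I_total × R_eq = 42.30 × 2.275 = 96.24 V
P_R_C = V² / R_C = (96.24)² / 4.50 = 2058 W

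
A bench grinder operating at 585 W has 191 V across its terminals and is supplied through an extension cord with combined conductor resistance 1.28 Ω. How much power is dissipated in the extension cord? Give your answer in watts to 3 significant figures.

12.0 W

The extension cord and load are in series, so the same current flows in both; the loss is I²R_line.
I = P / V = 585 / 191 = 3.063 A through the extension cord.
P_line = I² R_line = (3.063)² × 1.28 = 12.01 W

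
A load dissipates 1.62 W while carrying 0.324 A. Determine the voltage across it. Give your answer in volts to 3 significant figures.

Inverting the appropriate power form: V = P / I.
V = 1.62 / 0.3240 = 5.000 V

5.00 V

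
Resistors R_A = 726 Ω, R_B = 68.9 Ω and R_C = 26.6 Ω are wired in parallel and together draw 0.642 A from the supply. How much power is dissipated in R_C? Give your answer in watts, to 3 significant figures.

Parallel branches share V, not I — compute V via R_eq, then use V²/R for the target branch.
1/R_eq = 1/726 + 1/68.9 + 1/26.6 ⇒ R_eq = 18.70 Ω
V = I_total × R_eq = 0.6420 × 18.70 = 12.00 V
P_R_C = V² / R_C = (12.00)² / 26.6 = 5.417 W

5.42 W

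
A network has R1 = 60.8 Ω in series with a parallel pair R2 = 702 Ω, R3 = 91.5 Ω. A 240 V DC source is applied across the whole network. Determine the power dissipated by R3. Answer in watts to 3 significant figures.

205 W

First combine the parallel branches into one equivalent R_p, then R1 + R_p is a series pair.
R_p = (702×91.5)/(702+91.5) = 80.95 Ω
R_total = 60.8 + 80.95 = 141.7 Ω
I = V / R_total = 240 / 141.7 = 1.693 A
Voltage across the parallel pair: V_p = I × R_p = 1.693 × 80.95 = 137.1 V
R3 is across V_p, so use P = V²/R for that branch.
P_R3 = (137.1)² / 91.5 = 205.3 W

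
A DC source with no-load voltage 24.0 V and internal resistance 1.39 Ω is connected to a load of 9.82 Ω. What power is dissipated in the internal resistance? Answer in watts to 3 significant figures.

6.37 W

The source's internal resistance is just another series element carrying I; its dissipation is I²r.
I = ε / (r + R) = 24.0 / (1.39 + 9.82) = 2.141 A
P_int = I² r = (2.141)² × 1.39 = 6.371 W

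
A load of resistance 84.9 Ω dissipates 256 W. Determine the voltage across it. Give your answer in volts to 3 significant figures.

Rearranging the power relation for the two known quantities gives V = √(P R).
V = √(256 × 84.9) = 147.4 V

147 V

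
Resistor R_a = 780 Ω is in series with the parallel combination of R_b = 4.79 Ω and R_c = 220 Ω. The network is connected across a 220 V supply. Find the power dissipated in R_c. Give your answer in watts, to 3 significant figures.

0.00785 W

Replace R_b and R_c with their parallel equivalent so the circuit becomes R_a in series with R_p.
R_p = (4.79×220)/(4.79+220) = 4.688 Ω
R_total = 780 + 4.688 = 784.7 Ω
I = V / R_total = 220 / 784.7 = 0.2804 A
Voltage across the parallel pair: V_p = I × R_p = 0.2804 × 4.688 = 1.314 V
R_c is across V_p, so use P = V²/R for that branch.
P_R_c = (1.314)² / 220 = 0.007852 W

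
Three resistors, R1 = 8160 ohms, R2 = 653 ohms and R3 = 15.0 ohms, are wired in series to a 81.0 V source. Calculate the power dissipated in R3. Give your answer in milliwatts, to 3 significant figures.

Every series element carries the same I. Get I from the total resistance, then P = I² × R3.
R_total = 8160 + 653 + 15.0 = 8828 Ω
I = V / R_total = 81.0 / 8828 = 0.009175 A
P_R3 = I² × R3 = (0.009175)² × 15.0 = 0.001263 W

1.26 mW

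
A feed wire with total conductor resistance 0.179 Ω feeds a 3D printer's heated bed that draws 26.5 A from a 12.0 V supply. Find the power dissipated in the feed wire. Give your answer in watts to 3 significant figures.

126 W

Only the current and the line resistance are needed for the I²R loss.
The feed wire carries the full 26.5 A.
P_line = I² R_line = (26.50)² × 0.179 = 125.7 W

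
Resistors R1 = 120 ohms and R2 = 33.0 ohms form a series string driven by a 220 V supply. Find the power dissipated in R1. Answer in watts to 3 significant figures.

Since the resistors are in series they all carry the loop current I = V/R_total; the power in any one is I²R.
R_total = 120 + 33.0 = 153.0 Ω
I = V / R_total = 220 / 153.0 = 1.438 A
P_R1 = I² × R1 = (1.438)² × 120 = 248.1 W

248 W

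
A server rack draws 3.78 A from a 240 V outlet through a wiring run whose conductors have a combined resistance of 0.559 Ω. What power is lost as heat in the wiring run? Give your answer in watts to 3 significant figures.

7.99 W

Only the current and the line resistance are needed for the I²R loss.
The wiring run carries the full 3.78 A.
P_line = I² R_line = (3.780)² × 0.559 = 7.987 W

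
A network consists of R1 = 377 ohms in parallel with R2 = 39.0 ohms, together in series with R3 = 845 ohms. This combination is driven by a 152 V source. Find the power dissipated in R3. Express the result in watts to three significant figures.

25.2 W

Collapse the R1‖R2 pair into one equivalent R_p; then R_p and R3 form a series string.
R_p = (377×39.0)/(377+39.0) = 35.34 Ω
R_total = R_p + 845 = 35.34 + 845 = 880.3 Ω
I = V / R_total = 152 / 880.3 = 0.1727 A
R3 is the series element, so its power is I²R.
P_R3 = (0.1727)² × 845 = 25.19 W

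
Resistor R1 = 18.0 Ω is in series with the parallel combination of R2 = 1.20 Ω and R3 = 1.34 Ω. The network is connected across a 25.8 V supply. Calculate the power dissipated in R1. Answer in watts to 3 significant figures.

Reduce the parallel pair to R_p first; the network is then a simple series string.
R_p = (1.20×1.34)/(1.20+1.34) = 0.6331 Ω
R_total = 18.0 + 0.6331 = 18.63 Ω
I = V / R_total = 25.8 / 18.63 = 1.385 A
R1 is in the main series path, so its power is I²R1.
P_R1 = (1.385)² × 18.0 = 34.51 W

34.5 W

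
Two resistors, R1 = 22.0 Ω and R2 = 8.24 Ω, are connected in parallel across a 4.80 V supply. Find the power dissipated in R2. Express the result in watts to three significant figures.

Each parallel branch sees the full supply voltage, so P = V²/R applies directly to the target branch.
P_R2 = V² / R2 = (4.80)² / 8.24 Ω = 2.796 W

2.80 W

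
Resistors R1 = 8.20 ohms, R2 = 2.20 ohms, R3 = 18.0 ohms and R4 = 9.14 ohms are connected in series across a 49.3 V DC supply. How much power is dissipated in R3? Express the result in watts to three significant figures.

The current is common to all series resistors; compute it, then apply P = I²R for the target.
R_total = 8.20 + 2.20 + 18.0 + 9.14 = 37.54 Ω
I = V / R_total = 49.3 / 37.54 = 1.313 A
P_R3 = I² × R3 = (1.313)² × 18.0 = 31.04 W

31.0 W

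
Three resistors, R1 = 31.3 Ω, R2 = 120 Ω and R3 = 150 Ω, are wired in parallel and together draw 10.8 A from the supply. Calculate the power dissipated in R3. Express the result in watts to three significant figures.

353 W

Only the total current is stated, so first find the parallel equivalent to get the voltage across the combination.
1/R_eq = 1/31.3 + 1/120 + 1/150 ⇒ R_eq = 21.30 Ω
V = I_total × R_eq = 10.80 × 21.30 = 230.0 V
P_R3 = V² / R3 = (230.0)² / 150 = 352.8 W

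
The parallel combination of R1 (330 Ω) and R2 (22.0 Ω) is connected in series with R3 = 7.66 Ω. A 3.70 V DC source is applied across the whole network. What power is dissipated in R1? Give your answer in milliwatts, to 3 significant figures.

22.1 mW

Combine R1 and R2 into their parallel equivalent first, reducing the network to two series resistors.
R_p = (330×22.0)/(330+22.0) = 20.62 Ω
R_total = R_p + 7.66 = 20.62 + 7.66 = 28.29 Ω
I = V / R_total = 3.70 / 28.29 = 0.1308 A
Voltage across the parallel pair: V_p = I × R_p = 0.1308 × 20.62 = 2.698 V
Use P = V²/R for R1 with V = V_p.
P_R1 = (2.698)² / 330 = 0.02206 W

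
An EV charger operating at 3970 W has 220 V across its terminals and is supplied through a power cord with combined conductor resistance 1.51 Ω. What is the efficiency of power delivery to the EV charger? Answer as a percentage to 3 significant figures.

89.0 %

I = P / V = 3970 / 220 = 18.05 A through the power cord.
P_line = I² R_line = (18.05)² × 1.51 = 491.7 W
P_source = P_load + P_line = 3970 + 491.7 = 4462 W
η = P_load / P_source = 3970 / 4462 = 0.8898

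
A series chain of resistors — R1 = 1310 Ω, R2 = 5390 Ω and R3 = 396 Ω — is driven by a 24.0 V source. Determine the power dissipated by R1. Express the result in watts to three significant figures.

Since the resistors are in series they all carry the loop current I = V/R_total; the power in any one is I²R.
R_total = 1310 + 5390 + 396 = 7096 Ω
I = V / R_total = 24.0 / 7096 = 0.003382 A
P_R1 = I² × R1 = (0.003382)² × 1310 = 0.01499 W

0.0150 W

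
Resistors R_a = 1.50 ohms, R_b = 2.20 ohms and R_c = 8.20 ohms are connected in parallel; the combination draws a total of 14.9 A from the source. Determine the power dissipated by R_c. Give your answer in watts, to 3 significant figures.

Only the total current is stated, so first find the parallel equivalent to get the voltage across the combination.
1/R_eq = 1/1.50 + 1/2.20 + 1/8.20 ⇒ R_eq = 0.8044 Ω
V = I_total × R_eq = 14.90 × 0.8044 = 11.99 V
P_R_c = V² / R_c = (11.99)² / 8.20 = 17.52 W

17.5 W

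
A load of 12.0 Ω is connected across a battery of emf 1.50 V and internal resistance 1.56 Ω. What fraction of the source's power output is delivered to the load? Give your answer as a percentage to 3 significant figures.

88.5 %

η = P_load/(P_load+P_int) = I²R/(I²R+I²r) = R/(R+r) — the I² cancels for series elements.
η = R / (R + r) = 12.0 / (12.0 + 1.56) = 0.8850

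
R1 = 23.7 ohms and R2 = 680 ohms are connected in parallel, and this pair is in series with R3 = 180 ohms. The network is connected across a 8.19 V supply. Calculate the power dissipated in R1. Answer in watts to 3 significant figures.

Combine R1 and R2 into their parallel equivalent first, reducing the network to two series resistors.
R_p = (23.7×680)/(23.7+680) = 22.90 Ω
R_total = R_p + 180 = 22.90 + 180 = 202.9 Ω
I = V / R_total = 8.19 / 202.9 = 0.04036 A
Voltage across the parallel pair: V_p = I × R_p = 0.04036 × 22.90 = 0.9244 V
R1 has V_p across it, so P = V_p²/R1.
P_R1 = (0.9244)² / 23.7 = 0.03606 W

0.0361 W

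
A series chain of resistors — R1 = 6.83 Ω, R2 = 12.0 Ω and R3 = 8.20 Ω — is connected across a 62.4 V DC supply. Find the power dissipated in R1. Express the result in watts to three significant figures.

36.4 W

In a series string the same current flows through every resistor — find that current, then P = I²R for the one we want.
R_total = 6.83 + 12.0 + 8.20 = 27.03 Ω
I = V / R_total = 62.4 / 27.03 = 2.309 A
P_R1 = I² × R1 = (2.309)² × 6.83 = 36.40 W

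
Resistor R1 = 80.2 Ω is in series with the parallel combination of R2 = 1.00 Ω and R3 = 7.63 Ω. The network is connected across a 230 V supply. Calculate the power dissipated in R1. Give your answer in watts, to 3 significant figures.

645 W

Collapse R2‖R3 to a single equivalent, reducing the network to two series elements.
R_p = (1.00×7.63)/(1.00+7.63) = 0.8841 Ω
R_total = 80.2 + 0.8841 = 81.08 Ω
I = V / R_total = 230 / 81.08 = 2.837 A
The full supply current passes through R1: P = I²R.
P_R1 = (2.837)² × 80.2 = 645.3 W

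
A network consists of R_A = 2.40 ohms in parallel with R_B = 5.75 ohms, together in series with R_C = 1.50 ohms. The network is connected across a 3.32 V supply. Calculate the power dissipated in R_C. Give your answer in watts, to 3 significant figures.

1.62 W

Reduce the parallel combination to a single R_p; the circuit then becomes R_p in series with the remaining resistor.
R_p = (2.40×5.75)/(2.40+5.75) = 1.693 Ω
R_total = R_p + 1.50 = 1.693 + 1.50 = 3.193 Ω
I = V / R_total = 3.32 / 3.193 = 1.040 A
All the supply current flows through R_C; use P = I²R_C.
P_R_C = (1.040)² × 1.50 = 1.621 W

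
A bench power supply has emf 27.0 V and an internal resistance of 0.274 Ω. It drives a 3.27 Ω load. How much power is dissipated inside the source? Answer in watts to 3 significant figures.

Internal loss is I²r, with I set by the total series resistance r+R.
I = ε / (r + R) = 27.0 / (0.274 + 3.27) = 7.619 A
P_int = I² r = (7.619)² × 0.274 = 15.90 W

15.9 W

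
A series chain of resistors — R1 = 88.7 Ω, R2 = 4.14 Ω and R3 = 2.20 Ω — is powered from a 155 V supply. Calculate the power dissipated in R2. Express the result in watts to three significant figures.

Since the resistors are in series they all carry the loop current I = V/R_total; the power in any one is I²R.
R_total = 88.7 + 4.14 + 2.20 = 95.04 Ω
I = V / R_total = 155 / 95.04 = 1.631 A
P_R2 = I² × R2 = (1.631)² × 4.14 = 11.01 W

11.0 W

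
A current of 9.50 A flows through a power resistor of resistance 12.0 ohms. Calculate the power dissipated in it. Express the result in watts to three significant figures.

1080 W

Knowing I and R, the power is just I²R — no need to find V first.
P = (9.500 A)² × 12.0 Ω = 1083 W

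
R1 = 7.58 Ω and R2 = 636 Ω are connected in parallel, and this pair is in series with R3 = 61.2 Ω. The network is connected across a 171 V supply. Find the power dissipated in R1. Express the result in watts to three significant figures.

First find R_p for the parallel pair, then treat R_p + R3 as a series loop.
R_p = (7.58×636)/(7.58+636) = 7.491 Ω
R_total = R_p + 61.2 = 7.491 + 61.2 = 68.69 Ω
I = V / R_total = 171 / 68.69 = 2.489 A
Voltage across the parallel pair: V_p = I × R_p = 2.489 × 7.491 = 18.65 V
Use P = V²/R for R1 with V = V_p.
P_R1 = (18.65)² / 7.58 = 45.87 W

45.9 W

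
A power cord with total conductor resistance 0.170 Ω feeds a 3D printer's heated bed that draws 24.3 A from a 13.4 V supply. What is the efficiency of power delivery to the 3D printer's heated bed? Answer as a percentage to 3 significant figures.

The power cord carries the full 24.3 A.
P_line = I² R_line = (24.30)² × 0.170 = 100.4 W
P_source = V I = 13.4 × 24.30 = 325.6 W; P_load = 225.2 W
η = P_load / P_source = 225.2 / 325.6 = 0.6917

69.2 %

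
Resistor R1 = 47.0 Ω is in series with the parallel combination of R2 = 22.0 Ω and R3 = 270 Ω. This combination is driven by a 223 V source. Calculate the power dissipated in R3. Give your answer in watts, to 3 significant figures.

16.8 W

First combine the parallel branches into one equivalent R_p, then R1 + R_p is a series pair.
R_p = (22.0×270)/(22.0+270) = 20.34 Ω
R_total = 47.0 + 20.34 = 67.34 Ω
I = V / R_total = 223 / 67.34 = 3.311 A
Voltage across the parallel pair: V_p = I × R_p = 3.311 × 20.34 = 67.36 V
R3 is across V_p, so use P = V²/R for that branch.
P_R3 = (67.36)² / 270 = 16.81 W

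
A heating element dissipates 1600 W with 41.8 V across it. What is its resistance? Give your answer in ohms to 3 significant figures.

1.09 Ω

Inverting the appropriate power form: R = V² / P.
R = (41.8)² / 1600 = 1.092 Ω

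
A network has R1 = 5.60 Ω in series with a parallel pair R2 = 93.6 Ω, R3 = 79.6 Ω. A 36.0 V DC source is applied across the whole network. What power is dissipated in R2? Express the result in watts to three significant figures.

10.8 W

Collapse R2‖R3 to a single equivalent, reducing the network to two series elements.
R_p = (93.6×79.6)/(93.6+79.6) = 43.02 Ω
R_total = 5.60 + 43.02 = 48.62 Ω
I = V / R_total = 36.0 / 48.62 = 0.7405 A
Voltage across the parallel pair: V_p = I × R_p = 0.7405 × 43.02 = 31.85 V
With V_p across R2, its power is V_p²/R2.
P_R2 = (31.85)² / 93.6 = 10.84 W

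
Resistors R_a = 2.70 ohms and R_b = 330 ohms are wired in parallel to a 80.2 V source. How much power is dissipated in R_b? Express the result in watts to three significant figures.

19.5 W

The supply voltage appears across each parallel branch — just use P = V²/R_b.
P_R_b = V² / R_b = (80.2)² / 330 Ω = 19.49 W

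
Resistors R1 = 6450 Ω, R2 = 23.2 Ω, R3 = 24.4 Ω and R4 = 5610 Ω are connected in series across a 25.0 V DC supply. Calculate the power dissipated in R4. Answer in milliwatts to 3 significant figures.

Series elements share the same current, so find I first, then use P = I²R.
R_total = 6450 + 23.2 + 24.4 + 5610 = 12110 Ω
I = V / R_total = 25.0 / 12110 = 0.002065 A
P_R4 = I² × R4 = (0.002065)² × 5610 = 0.02392 W

23.9 mW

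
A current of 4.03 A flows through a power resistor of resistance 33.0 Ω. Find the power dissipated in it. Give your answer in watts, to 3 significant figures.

536 W

The current through and the resistance of the element are both given; use P = I²R.
P = (4.030 A)² × 33.0 Ω = 535.9 W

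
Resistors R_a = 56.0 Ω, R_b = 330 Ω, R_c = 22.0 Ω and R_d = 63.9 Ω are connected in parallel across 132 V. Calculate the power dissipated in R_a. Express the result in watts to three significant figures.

311 W

The supply voltage appears across each parallel branch — just use P = V²/R_a.
P_R_a = V² / R_a = (132)² / 56.0 Ω = 311.1 W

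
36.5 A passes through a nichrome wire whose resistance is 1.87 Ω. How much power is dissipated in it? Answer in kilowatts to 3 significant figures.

2.49 kW

Knowing I and R, the power is just I²R — no need to find V first.
P = (36.50 A)² × 1.87 Ω = 2491 W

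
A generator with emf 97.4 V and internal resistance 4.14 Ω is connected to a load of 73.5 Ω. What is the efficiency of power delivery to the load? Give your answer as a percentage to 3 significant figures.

94.7 %

The source delivers εI, of which I²R reaches the load and I²r is lost; since I is common, η = R/(R+r).
η = R / (R + r) = 73.5 / (73.5 + 4.14) = 0.9467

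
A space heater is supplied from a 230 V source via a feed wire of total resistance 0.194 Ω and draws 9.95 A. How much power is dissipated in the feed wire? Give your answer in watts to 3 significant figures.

Line loss is just I²R for the cable — we know both I and R_line directly.
The feed wire carries the full 9.95 A.
P_line = I² R_line = (9.950)² × 0.194 = 19.21 W

19.2 W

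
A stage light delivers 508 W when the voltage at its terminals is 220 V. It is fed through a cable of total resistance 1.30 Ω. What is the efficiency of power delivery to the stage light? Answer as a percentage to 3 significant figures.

98.7 %

I = P / V = 508 / 220 = 2.309 A through the cable.
P_line = I² R_line = (2.309)² × 1.30 = 6.931 W
P_source = P_load + P_line = 508.0 + 6.931 = 514.9 W
η = P_load / P_source = 508.0 / 514.9 = 0.9865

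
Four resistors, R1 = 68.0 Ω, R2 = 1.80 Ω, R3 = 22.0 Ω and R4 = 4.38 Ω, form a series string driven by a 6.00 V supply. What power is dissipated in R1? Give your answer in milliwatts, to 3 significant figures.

Every series element carries the same I. Get I from the total resistance, then P = I² × R1.
R_total = 68.0 + 1.80 + 22.0 + 4.38 = 96.18 Ω
I = V / R_total = 6.00 / 96.18 = 0.06238 A
P_R1 = I² × R1 = (0.06238)² × 68.0 = 0.2646 W

265 mW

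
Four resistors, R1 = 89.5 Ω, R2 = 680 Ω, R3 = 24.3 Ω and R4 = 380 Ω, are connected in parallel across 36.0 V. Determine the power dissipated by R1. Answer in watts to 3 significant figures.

14.5 W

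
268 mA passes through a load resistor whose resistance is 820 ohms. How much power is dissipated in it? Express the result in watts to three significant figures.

With I and R stated, P = I²R applies in one step.
P = (0.2680 A)² × 820 Ω = 58.90 W

58.9 W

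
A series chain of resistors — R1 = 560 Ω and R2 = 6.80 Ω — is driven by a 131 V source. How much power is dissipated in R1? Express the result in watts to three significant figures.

Series elements share the same current, so find I first, then use P = I²R.
R_total = 560 + 6.80 = 566.8 Ω
I = V / R_total = 131 / 566.8 = 0.2311 A
P_R1 = I² × R1 = (0.2311)² × 560 = 29.91 W

29.9 W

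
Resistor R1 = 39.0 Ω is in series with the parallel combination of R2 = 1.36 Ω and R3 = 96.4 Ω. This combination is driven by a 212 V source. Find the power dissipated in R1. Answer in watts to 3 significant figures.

Collapse R2‖R3 to a single equivalent, reducing the network to two series elements.
R_p = (1.36×96.4)/(1.36+96.4) = 1.341 Ω
R_total = 39.0 + 1.341 = 40.34 Ω
I = V / R_total = 212 / 40.34 = 5.255 A
R1 carries the full series current, so P = I²R.
P_R1 = (5.255)² × 39.0 = 1077 W

1080 W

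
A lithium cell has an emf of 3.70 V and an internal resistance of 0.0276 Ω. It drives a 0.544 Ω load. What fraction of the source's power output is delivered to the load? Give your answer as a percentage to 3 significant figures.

Efficiency is P_load / P_total. With a series r and R sharing the same I, P = I²R for each, so η = R/(R+r).
η = R / (R + r) = 0.544 / (0.544 + 0.0276) = 0.9517

95.2 %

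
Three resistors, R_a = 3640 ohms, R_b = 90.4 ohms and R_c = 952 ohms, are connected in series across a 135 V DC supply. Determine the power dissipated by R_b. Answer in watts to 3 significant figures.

Series elements share the same current, so find I first, then use P = I²R.
R_total = 3640 + 90.4 + 952 = 4682 Ω
I = V / R_total = 135 / 4682 = 0.02883 A
P_R_b = I² × R_b = (0.02883)² × 90.4 = 0.07514 W

0.0751 W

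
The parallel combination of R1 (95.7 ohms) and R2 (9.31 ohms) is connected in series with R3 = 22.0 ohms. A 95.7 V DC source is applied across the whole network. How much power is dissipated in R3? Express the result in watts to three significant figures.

217 W

Reduce the parallel combination to a single R_p; the circuit then becomes R_p in series with the remaining resistor.
R_p = (95.7×9.31)/(95.7+9.31) = 8.485 Ω
R_total = R_p + 22.0 = 8.485 + 22.0 = 30.48 Ω
I = V / R_total = 95.7 / 30.48 = 3.139 A
R3 is the series element, so its power is I²R.
P_R3 = (3.139)² × 22.0 = 216.8 W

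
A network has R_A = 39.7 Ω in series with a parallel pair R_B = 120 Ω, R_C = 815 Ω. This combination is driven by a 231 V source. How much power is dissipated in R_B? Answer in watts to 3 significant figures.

234 W

Reduce the parallel pair to R_p first; the network is then a simple series string.
R_p = (120×815)/(120+815) = 104.6 Ω
R_total = 39.7 + 104.6 = 144.3 Ω
I = V / R_total = 231 / 144.3 = 1.601 A
Voltage across the parallel pair: V_p = I × R_p = 1.601 × 104.6 = 167.4 V
With V_p across R_B, its power is V_p²/R_B.
P_R_B = (167.4)² / 120 = 233.7 W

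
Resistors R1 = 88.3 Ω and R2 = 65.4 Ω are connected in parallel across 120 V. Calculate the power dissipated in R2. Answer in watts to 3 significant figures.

The supply voltage appears across each parallel branch — just use P = V²/R2.
P_R2 = V² / R2 = (120)² / 65.4 Ω = 220.2 W

220 W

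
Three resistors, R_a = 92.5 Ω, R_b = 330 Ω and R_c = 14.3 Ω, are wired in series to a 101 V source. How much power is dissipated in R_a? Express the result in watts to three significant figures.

In a series string the same current flows through every resistor — find that current, then P = I²R for the one we want.
R_total = 92.5 + 330 + 14.3 = 436.8 Ω
I = V / R_total = 101 / 436.8 = 0.2312 A
P_R_a = I² × R_a = (0.2312)² × 92.5 = 4.946 W

4.95 W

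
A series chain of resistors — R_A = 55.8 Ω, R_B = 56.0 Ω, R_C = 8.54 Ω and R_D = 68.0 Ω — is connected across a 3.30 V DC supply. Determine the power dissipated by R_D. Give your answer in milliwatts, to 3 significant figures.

In a series string the same current flows through every resistor — find that current, then P = I²R for the one we want.
R_total = 55.8 + 56.0 + 8.54 + 68.0 = 188.3 Ω
I = V / R_total = 3.30 / 188.3 = 0.01752 A
P_R_D = I² × R_D = (0.01752)² × 68.0 = 0.02088 W

20.9 mW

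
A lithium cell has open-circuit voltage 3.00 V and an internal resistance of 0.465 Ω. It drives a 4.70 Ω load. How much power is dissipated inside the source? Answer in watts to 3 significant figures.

0.157 W

The source's internal resistance is just another series element carrying I; its dissipation is I²r.
I = ε / (r + R) = 3.00 / (0.465 + 4.70) = 0.5808 A
P_int = I² r = (0.5808)² × 0.465 = 0.1569 W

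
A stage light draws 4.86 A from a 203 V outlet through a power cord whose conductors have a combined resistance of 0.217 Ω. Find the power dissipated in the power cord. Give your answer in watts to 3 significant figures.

The power cord is a series resistance carrying the load current; its dissipation is I²R_line.
The power cord carries the full 4.86 A.
P_line = I² R_line = (4.860)² × 0.217 = 5.125 W

5.13 W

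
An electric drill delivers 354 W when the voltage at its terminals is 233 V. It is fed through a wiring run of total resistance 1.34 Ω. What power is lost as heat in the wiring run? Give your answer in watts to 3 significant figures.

Line loss is just I²R for the cable — we know both I and R_line directly.
I = P / V = 354 / 233 = 1.519 A through the wiring run.
P_line = I² R_line = (1.519)² × 1.34 = 3.093 W

3.09 W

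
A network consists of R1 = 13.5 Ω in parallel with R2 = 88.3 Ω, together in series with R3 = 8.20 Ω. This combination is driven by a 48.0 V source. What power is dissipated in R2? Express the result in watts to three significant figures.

9.03 W

Collapse the R1‖R2 pair into one equivalent R_p; then R_p and R3 form a series string.
R_p = (13.5×88.3)/(13.5+88.3) = 11.71 Ω
R_total = R_p + 8.20 = 11.71 + 8.20 = 19.91 Ω
I = V / R_total = 48.0 / 19.91 = 2.411 A
Voltage across the parallel pair: V_p = I × R_p = 2.411 × 11.71 = 28.23 V
Use P = V²/R for R2 with V = V_p.
P_R2 = (28.23)² / 88.3 = 9.026 W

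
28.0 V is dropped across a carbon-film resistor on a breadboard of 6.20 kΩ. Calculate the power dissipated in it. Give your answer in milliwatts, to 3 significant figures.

126 mW

Voltage and resistance are given, so P = V²/R is the one-step route.
P = (28.0 V)² / 6200 Ω = 0.1265 W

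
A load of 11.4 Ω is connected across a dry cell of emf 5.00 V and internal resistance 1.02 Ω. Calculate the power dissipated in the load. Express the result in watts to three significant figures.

The internal resistance and the load are in series, so the same I flows through both; get I from ε/(r+R), then I²R for the load.
I = ε / (r + R) = 5.00 / (1.02 + 11.4) = 0.4026 A
P_load = I² R = (0.4026)² × 11.4 = 1.848 W

1.85 W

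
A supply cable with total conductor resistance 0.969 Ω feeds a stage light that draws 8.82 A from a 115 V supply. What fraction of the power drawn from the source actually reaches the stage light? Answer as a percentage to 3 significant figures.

92.6 %

The supply cable carries the full 8.82 A.
P_line = I² R_line = (8.820)² × 0.969 = 75.38 W
P_source = V I = 115 × 8.820 = 1014 W; P_load = 938.9 W
η = P_load / P_source = 938.9 / 1014 = 0.9257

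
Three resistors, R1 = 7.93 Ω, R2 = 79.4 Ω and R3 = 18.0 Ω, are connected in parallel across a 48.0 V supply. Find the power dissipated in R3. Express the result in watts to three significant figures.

128 W

R3 sits directly across the source, so P = V²/R with V = 48.0 V.
P_R3 = V² / R3 = (48.0)² / 18.0 Ω = 128.0 W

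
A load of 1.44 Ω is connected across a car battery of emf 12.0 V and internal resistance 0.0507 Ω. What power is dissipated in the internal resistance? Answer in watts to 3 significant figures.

The source's internal resistance is just another series element carrying I; its dissipation is I²r.
I = ε / (r + R) = 12.0 / (0.0507 + 1.44) = 8.050 A
P_int = I² r = (8.050)² × 0.0507 = 3.285 W

3.29 W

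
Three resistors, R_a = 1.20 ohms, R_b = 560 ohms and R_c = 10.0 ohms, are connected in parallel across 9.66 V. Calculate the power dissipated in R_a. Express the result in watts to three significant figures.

The supply voltage appears across each parallel branch — just use P = V²/R_a.
P_R_a = V² / R_a = (9.66)² / 1.20 Ω = 77.76 W

77.8 W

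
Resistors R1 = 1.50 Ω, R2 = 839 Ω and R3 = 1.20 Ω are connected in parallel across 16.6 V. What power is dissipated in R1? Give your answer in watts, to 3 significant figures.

The supply voltage appears across each parallel branch — just use P = V²/R1.
P_R1 = V² / R1 = (16.6)² / 1.50 Ω = 183.7 W

184 W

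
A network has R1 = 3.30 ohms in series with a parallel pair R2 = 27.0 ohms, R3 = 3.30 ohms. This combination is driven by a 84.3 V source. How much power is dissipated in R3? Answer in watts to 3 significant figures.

Replace R2 and R3 with their parallel equivalent so the circuit becomes R1 in series with R_p.
R_p = (27.0×3.30)/(27.0+3.30) = 2.941 Ω
R_total = 3.30 + 2.941 = 6.241 Ω
I = V / R_total = 84.3 / 6.241 = 13.51 A
Voltage across the parallel pair: V_p = I × R_p = 13.51 × 2.941 = 39.72 V
R3 is across V_p, so use P = V²/R for that branch.
P_R3 = (39.72)² / 3.30 = 478.1 W

478 W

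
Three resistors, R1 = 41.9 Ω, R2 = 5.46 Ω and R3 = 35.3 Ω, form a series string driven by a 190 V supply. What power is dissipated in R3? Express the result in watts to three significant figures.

187 W

Series elements share the same current, so find I first, then use P = I²R.
R_total = 41.9 + 5.46 + 35.3 = 82.66 Ω
I = V / R_total = 190 / 82.66 = 2.299 A
P_R3 = I² × R3 = (2.299)² × 35.3 = 186.5 W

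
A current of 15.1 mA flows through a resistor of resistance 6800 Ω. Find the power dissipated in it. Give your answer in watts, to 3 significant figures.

1.55 W

Current and resistance are given, so P = I²R is the direct form.
P = (0.01510 A)² × 6800 Ω = 1.550 W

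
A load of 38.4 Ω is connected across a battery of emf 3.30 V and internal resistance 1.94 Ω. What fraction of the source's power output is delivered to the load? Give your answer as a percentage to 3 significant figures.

95.2 %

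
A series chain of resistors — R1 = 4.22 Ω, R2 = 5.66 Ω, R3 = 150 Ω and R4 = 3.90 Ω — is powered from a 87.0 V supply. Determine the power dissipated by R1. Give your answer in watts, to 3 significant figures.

1.19 W

Series elements share the same current, so find I first, then use P = I²R.
R_total = 4.22 + 5.66 + 150 + 3.90 = 163.8 Ω
I = V / R_total = 87.0 / 163.8 = 0.5312 A
P_R1 = I² × R1 = (0.5312)² × 4.22 = 1.191 W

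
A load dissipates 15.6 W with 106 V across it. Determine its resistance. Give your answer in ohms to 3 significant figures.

Inverting the appropriate power form: R = V² / P.
R = (106)² / 15.6 = 720.3 Ω

720 Ω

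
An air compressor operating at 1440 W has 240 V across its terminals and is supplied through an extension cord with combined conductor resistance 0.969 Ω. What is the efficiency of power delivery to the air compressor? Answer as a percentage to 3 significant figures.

I = P / V = 1440 / 240 = 6.000 A through the extension cord.
P_line = I² R_line = (6.000)² × 0.969 = 34.88 W
P_source = P_load + P_line = 1440 + 34.88 = 1475 W
η = P_load / P_source = 1440 / 1475 = 0.9763

97.6 %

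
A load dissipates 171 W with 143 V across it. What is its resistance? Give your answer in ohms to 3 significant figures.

120 Ω

Rearranging the power relation for the two known quantities gives R = V² / P.
R = (143)² / 171 = 119.6 Ω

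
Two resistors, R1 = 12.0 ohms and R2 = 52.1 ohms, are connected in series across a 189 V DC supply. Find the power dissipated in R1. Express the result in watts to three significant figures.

Series elements share the same current, so find I first, then use P = I²R.
R_total = 12.0 + 52.1 = 64.10 Ω
I = V / R_total = 189 / 64.10 = 2.949 A
P_R1 = I² × R1 = (2.949)² × 12.0 = 104.3 W

104 W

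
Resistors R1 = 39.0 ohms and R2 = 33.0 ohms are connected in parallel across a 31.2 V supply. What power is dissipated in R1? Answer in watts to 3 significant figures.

R1 sits directly across the source, so P = V²/R with V = 31.2 V.
P_R1 = V² / R1 = (31.2)² / 39.0 Ω = 24.96 W

25.0 W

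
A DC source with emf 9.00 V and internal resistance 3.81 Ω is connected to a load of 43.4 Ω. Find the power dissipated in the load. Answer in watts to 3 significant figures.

1.58 W

The internal resistance and the load are in series, so the same I flows through both; get I from ε/(r+R), then I²R for the load.
I = ε / (r + R) = 9.00 / (3.81 + 43.4) = 0.1906 A
P_load = I² R = (0.1906)² × 43.4 = 1.577 W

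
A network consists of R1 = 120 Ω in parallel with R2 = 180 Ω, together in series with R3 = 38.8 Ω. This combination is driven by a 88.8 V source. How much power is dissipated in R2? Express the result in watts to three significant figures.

First find R_p for the parallel pair, then treat R_p + R3 as a series loop.
R_p = (120×180)/(120+180) = 72.00 Ω
R_total = R_p + 38.8 = 72.00 + 38.8 = 110.8 Ω
I = V / R_total = 88.8 / 110.8 = 0.8014 A
Voltage across the parallel pair: V_p = I × R_p = 0.8014 × 72.00 = 57.70 V
R2 has V_p across it, so P = V_p²/R2.
P_R2 = (57.70)² / 180 = 18.50 W

18.5 W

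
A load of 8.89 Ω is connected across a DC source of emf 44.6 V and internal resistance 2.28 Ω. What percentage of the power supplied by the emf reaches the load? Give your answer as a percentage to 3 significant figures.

Both r and R carry the same current, so the power split is just the resistance split: η = R/(R+r).
η = R / (R + r) = 8.89 / (8.89 + 2.28) = 0.7959

79.6 %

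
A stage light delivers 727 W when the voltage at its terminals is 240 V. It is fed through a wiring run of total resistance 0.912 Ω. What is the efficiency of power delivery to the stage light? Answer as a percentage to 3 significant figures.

98.9 %

I = P / V = 727 / 240 = 3.029 A through the wiring run.
P_line = I² R_line = (3.029)² × 0.912 = 8.368 W
P_source = P_load + P_line = 727.0 + 8.368 = 735.4 W
η = P_load / P_source = 727.0 / 735.4 = 0.9886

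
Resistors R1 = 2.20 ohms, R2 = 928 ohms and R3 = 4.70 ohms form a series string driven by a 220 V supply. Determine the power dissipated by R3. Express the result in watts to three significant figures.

Since the resistors are in series they all carry the loop current I = V/R_total; the power in any one is I²R.
R_total = 2.20 + 928 + 4.70 = 934.9 Ω
I = V / R_total = 220 / 934.9 = 0.2353 A
P_R3 = I² × R3 = (0.2353)² × 4.70 = 0.2603 W

0.260 W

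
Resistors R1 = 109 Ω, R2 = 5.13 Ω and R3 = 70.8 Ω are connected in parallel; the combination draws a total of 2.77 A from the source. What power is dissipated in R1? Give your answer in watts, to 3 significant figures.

1.48 W

Parallel branches share V, not I — compute V via R_eq, then use V²/R for the target branch.
1/R_eq = 1/109 + 1/5.13 + 1/70.8 ⇒ R_eq = 4.582 Ω
V = I_total × R_eq = 2.770 × 4.582 = 12.69 V
P_R1 = V² / R1 = (12.69)² / 109 = 1.478 W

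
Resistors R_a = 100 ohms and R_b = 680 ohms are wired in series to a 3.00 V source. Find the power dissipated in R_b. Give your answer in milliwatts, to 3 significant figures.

10.1 mW

Since the resistors are in series they all carry the loop current I = V/R_total; the power in any one is I²R.
R_total = 100 + 680 = 780.0 Ω
I = V / R_total = 3.00 / 780.0 = 0.003846 A
P_R_b = I² × R_b = (0.003846)² × 680 = 0.01006 W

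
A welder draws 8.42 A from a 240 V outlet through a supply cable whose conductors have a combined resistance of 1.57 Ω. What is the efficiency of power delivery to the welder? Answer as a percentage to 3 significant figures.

94.5 %

The supply cable carries the full 8.42 A.
P_line = I² R_line = (8.420)² × 1.57 = 111.3 W
P_source = V I = 240 × 8.420 = 2021 W; P_load = 1909 W
η = P_load / P_source = 1909 / 2021 = 0.9449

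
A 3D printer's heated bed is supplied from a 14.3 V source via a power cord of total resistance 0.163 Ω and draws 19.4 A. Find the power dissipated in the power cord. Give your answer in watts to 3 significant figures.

The power cord and load are in series, so the same current flows in both; the loss is I²R_line.
The power cord carries the full 19.4 A.
P_line = I² R_line = (19.40)² × 0.163 = 61.35 W

61.3 W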